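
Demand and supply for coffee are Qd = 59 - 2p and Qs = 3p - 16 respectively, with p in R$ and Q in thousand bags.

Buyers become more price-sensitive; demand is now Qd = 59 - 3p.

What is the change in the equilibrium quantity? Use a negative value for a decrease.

Before the shock: 59 - 2p = 3p - 16 ⇒ 75 = 5p ⇒ p = 15, Q = 29.
The new curves are Qd = 59 - 3p (demand) and Qs = 3p - 16 (supply).
New equilibrium: 59 - 3p = 3p - 16 ⇒ 75 = 6p ⇒ p = 12.5, Q = 21.5.
ΔQ = 21.5 − 29 = -7.5.

-7.5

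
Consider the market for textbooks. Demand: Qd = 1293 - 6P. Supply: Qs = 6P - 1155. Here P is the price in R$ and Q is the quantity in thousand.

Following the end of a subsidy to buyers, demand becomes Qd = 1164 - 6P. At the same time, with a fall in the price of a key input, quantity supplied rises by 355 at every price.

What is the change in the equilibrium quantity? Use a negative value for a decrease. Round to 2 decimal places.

+113.00

Before the shock: 1293 - 6P = 6P - 1155 ⇒ 2448 = 12P ⇒ P = 204, Q = 69.
The shock moves the curves to Qd = 1164 - 6P and Qs = 6P - 800.
Equate the new curves: 1164 - 6P = 6P - 800, giving 1964 = 12P, P = 491/3 ≈ 163.6667, Q = 182.
ΔQ = 182 − 69 = +113.00.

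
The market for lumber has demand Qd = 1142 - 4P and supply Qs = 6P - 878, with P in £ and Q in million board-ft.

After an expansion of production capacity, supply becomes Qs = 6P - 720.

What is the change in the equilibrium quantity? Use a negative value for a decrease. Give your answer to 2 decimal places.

+63.20

Initially, 1142 - 4P = 6P - 878, so 2020 = 10P and P = 202, Q = 334.
The new curves are Qd = 1142 - 4P (demand) and Qs = 6P - 720 (supply).
New equilibrium: 1142 - 4P = 6P - 720 ⇒ 1862 = 10P ⇒ P = 186.2, Q = 397.2.
ΔQ = 397.2 − 334 = +63.20.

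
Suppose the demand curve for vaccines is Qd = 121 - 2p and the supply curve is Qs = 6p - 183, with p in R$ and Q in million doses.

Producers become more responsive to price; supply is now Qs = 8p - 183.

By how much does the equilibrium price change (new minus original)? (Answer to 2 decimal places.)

-7.60

Before the shock: 121 - 2p = 6p - 183 ⇒ 304 = 8p ⇒ p = 38, Q = 45.
With the change applied: demand Qd = 121 - 2p, supply Qs = 8p - 183.
Setting them equal: 121 - 2p = 8p - 183 → 304 = 10p, so p = 30.4 and Q = 60.2.
Δp = 30.4 − 38 = -7.60.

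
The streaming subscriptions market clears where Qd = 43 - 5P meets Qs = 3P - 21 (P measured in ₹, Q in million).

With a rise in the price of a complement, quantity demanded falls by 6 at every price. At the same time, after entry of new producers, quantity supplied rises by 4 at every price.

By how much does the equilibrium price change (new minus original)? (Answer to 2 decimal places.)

Initially, 43 - 5P = 3P - 21, so 64 = 8P and P = 8, Q = 3.
With the change applied: demand Qd = 37 - 5P, supply Qs = 3P - 17.
Setting them equal: 37 - 5P = 3P - 17 → 54 = 8P, so P = 6.75 and Q = 3.25.
ΔP = 6.75 − 8 = -1.25.

-1.25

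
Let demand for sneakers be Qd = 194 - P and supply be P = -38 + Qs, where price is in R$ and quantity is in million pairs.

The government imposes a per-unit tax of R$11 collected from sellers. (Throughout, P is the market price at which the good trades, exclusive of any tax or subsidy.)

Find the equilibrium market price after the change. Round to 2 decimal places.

83.50

Initially, 194 - P = P + 38, so 156 = 2P and P = 78, Q = 116.
Since sellers keep the price net of the tax, the effective supply curve becomes Qs = P + 27.
New equilibrium: 194 - P = P + 27 ⇒ 167 = 2P ⇒ P = 83.5, Q = 110.5.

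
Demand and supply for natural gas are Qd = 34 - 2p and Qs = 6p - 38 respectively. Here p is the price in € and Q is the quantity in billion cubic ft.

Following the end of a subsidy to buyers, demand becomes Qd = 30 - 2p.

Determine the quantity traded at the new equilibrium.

13

Initially, 34 - 2p = 6p - 38, so 72 = 8p and p = 9, Q = 16.
After the shift, demand is Qd = 30 - 2p and supply is Qs = 6p - 38.
Setting them equal: 30 - 2p = 6p - 38 → 68 = 8p, so p = 8.5 and Q = 13.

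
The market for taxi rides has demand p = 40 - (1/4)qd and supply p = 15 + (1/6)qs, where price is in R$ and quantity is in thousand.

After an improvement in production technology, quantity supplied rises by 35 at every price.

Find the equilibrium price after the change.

Initially, 160 - 4p = 6p - 90, so 250 = 10p and p = 25, q = 60.
After the shift, demand is qd = 160 - 4p and supply is qs = 6p - 55.
Setting them equal: 160 - 4p = 6p - 55 → 215 = 10p, so p = 21.5 and q = 74.

21.5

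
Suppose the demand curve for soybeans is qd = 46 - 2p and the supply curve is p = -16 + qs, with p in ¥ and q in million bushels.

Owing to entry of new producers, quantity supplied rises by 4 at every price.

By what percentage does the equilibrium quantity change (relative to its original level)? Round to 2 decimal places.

+10.26

Initially, 46 - 2p = p + 16, so 30 = 3p and p = 10, q = 26.
With the change applied: demand qd = 46 - 2p, supply qs = p + 20.
New equilibrium: 46 - 2p = p + 20 ⇒ 26 = 3p ⇒ p = 26/3 ≈ 8.6667, q = 86/3 ≈ 28.6667.
%Δq = (28.6667 − 26) / 26 × 100 = +10.26%.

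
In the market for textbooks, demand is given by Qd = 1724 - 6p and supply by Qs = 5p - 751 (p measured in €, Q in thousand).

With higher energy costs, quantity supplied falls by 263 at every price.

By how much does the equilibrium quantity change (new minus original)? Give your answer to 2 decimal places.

-143.45

Original equilibrium: 1724 - 6p = 5p - 751 gives 2475 = 11p, so p = 225 and Q = 374.
The shock moves the curves to Qd = 1724 - 6p and Qs = 5p - 1014.
Equate the new curves: 1724 - 6p = 5p - 1014, giving 2738 = 11p, p = 2738/11 ≈ 248.9091, Q = 2536/11 ≈ 230.5455.
ΔQ = 230.5455 − 374 = -143.45.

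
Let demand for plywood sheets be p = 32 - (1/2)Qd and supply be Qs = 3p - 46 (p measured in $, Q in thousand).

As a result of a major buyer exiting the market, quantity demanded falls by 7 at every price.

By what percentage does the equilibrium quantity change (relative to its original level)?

-21

Before the shock: 64 - 2p = 3p - 46 ⇒ 110 = 5p ⇒ p = 22, Q = 20.
With the change applied: demand Qd = 57 - 2p, supply Qs = 3p - 46.
Setting them equal: 57 - 2p = 3p - 46 → 103 = 5p, so p = 20.6 and Q = 15.8.
%ΔQ = (15.8 − 20) / 20 × 100 = -21%.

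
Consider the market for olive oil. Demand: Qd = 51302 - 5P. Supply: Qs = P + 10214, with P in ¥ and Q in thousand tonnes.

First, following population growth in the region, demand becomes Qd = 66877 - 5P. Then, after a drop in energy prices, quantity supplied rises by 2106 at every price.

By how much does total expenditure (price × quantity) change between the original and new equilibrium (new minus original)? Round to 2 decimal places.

Initially, 51302 - 5P = P + 10214, so 41088 = 6P and P = 6848, Q = 17062.
The new curves are Qd = 66877 - 5P (demand) and Qs = P + 12320 (supply).
Clearing the new market: 66877 - 5P = P + 12320, so P = 54557/6 ≈ 9092.8333 and Q = 128477/6 ≈ 21412.8333.
Expenditure moves from 6848×17062 = 116840576 to 9092.8333×21412.8333 = 194703324.6944; change = +77862748.69.

+77862748.69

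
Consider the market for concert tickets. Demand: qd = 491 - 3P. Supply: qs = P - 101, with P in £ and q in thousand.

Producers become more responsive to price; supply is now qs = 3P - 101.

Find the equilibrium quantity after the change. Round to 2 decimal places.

Solve the original market: 491 - 3P = P - 101, hence P = 148 and q = 47.
The shock moves the curves to qd = 491 - 3P and qs = 3P - 101.
Equate the new curves: 491 - 3P = 3P - 101, giving 592 = 6P, P = 296/3 ≈ 98.6667, q = 195.

195.00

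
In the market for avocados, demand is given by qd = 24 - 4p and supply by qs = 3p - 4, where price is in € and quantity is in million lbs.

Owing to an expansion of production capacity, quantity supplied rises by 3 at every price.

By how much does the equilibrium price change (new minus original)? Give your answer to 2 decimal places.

Original equilibrium: 24 - 4p = 3p - 4 gives 28 = 7p, so p = 4 and q = 8.
With the change applied: demand qd = 24 - 4p, supply qs = 3p - 1.
Equate the new curves: 24 - 4p = 3p - 1, giving 25 = 7p, p = 25/7 ≈ 3.5714, q = 68/7 ≈ 9.7143.
Δp = 3.5714 − 4 = -0.43.

-0.43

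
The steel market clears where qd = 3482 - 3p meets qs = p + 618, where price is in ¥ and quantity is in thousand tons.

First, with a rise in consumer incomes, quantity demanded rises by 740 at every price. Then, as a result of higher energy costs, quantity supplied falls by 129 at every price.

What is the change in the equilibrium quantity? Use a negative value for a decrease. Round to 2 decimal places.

+88.25

Original equilibrium: 3482 - 3p = p + 618 gives 2864 = 4p, so p = 716 and q = 1334.
With the change applied: demand qd = 4222 - 3p, supply qs = p + 489.
Clearing the new market: 4222 - 3p = p + 489, so p = 933.25 and q = 1422.25.
Δq = 1422.25 − 1334 = +88.25.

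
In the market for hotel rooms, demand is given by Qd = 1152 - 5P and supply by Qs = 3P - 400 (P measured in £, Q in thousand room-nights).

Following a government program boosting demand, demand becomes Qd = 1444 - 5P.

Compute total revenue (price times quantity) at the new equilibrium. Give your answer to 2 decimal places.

Initially, 1152 - 5P = 3P - 400, so 1552 = 8P and P = 194, Q = 182.
The shock moves the curves to Qd = 1444 - 5P and Qs = 3P - 400.
Setting them equal: 1444 - 5P = 3P - 400 → 1844 = 8P, so P = 230.5 and Q = 291.5.
New expenditure = 230.5 × 291.5 = 67190.75.

67190.75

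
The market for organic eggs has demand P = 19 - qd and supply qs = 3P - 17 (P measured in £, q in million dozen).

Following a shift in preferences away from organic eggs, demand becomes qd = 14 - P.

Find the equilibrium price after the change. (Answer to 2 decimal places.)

Initially, 19 - P = 3P - 17, so 36 = 4P and P = 9, q = 10.
With the change applied: demand qd = 14 - P, supply qs = 3P - 17.
Clearing the new market: 14 - P = 3P - 17, so P = 7.75 and q = 6.25.

7.75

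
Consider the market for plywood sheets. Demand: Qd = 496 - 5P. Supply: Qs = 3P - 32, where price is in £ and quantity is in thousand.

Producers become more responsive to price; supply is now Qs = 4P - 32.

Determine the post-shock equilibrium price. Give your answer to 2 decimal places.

58.67

Before the shock: 496 - 5P = 3P - 32 ⇒ 528 = 8P ⇒ P = 66, Q = 166.
After the shift, demand is Qd = 496 - 5P and supply is Qs = 4P - 32.
Clearing the new market: 496 - 5P = 4P - 32, so P = 176/3 ≈ 58.6667 and Q = 608/3 ≈ 202.6667.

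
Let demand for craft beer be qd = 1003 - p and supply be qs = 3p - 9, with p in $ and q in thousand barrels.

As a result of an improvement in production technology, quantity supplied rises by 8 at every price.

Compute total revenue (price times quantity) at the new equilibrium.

Original equilibrium: 1003 - p = 3p - 9 gives 1012 = 4p, so p = 253 and q = 750.
With the change applied: demand qd = 1003 - p, supply qs = 3p - 1.
New equilibrium: 1003 - p = 3p - 1 ⇒ 1004 = 4p ⇒ p = 251, q = 752.
New expenditure = 251 × 752 = 188752.

188752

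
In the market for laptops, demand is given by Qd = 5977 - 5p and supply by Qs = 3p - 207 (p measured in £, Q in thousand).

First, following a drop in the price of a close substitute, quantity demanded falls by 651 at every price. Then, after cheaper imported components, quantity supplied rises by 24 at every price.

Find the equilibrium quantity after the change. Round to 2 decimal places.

1882.88

Solve the original market: 5977 - 5p = 3p - 207, hence p = 773 and Q = 2112.
With the change applied: demand Qd = 5326 - 5p, supply Qs = 3p - 183.
Setting them equal: 5326 - 5p = 3p - 183 → 5509 = 8p, so p = 688.625 and Q = 1882.875.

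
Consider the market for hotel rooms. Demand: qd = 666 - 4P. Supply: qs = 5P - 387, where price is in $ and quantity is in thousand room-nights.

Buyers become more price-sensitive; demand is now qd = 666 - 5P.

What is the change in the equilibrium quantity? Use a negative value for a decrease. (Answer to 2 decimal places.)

-58.50

Solve the original market: 666 - 4P = 5P - 387, hence P = 117 and q = 198.
With the change applied: demand qd = 666 - 5P, supply qs = 5P - 387.
New equilibrium: 666 - 5P = 5P - 387 ⇒ 1053 = 10P ⇒ P = 105.3, q = 139.5.
Δq = 139.5 − 198 = -58.50.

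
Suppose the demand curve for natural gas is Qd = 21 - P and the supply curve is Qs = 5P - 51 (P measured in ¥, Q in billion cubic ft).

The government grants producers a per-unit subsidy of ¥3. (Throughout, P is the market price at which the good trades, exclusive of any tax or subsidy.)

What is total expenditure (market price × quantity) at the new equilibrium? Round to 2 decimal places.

Initially, 21 - P = 5P - 51, so 72 = 6P and P = 12, Q = 9.
Since sellers receive the price plus the subsidy, the effective supply curve becomes Qs = 5P - 36.
New equilibrium: 21 - P = 5P - 36 ⇒ 57 = 6P ⇒ P = 9.5, Q = 11.5.
New expenditure = 9.5 × 11.5 = 109.25.

109.25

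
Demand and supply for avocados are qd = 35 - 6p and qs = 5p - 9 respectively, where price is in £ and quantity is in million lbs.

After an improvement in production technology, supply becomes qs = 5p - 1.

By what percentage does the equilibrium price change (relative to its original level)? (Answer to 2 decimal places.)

Solve the original market: 35 - 6p = 5p - 9, hence p = 4 and q = 11.
The shock moves the curves to qd = 35 - 6p and qs = 5p - 1.
Setting them equal: 35 - 6p = 5p - 1 → 36 = 11p, so p = 36/11 ≈ 3.2727 and q = 169/11 ≈ 15.3636.
%Δp = (3.2727 − 4) / 4 × 100 = -18.18%.

-18.18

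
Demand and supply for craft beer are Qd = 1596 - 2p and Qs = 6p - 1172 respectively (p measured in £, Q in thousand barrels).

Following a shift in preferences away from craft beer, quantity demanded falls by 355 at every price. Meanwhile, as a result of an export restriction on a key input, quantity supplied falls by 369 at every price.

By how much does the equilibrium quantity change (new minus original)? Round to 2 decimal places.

-358.50

Before the shock: 1596 - 2p = 6p - 1172 ⇒ 2768 = 8p ⇒ p = 346, Q = 904.
With the change applied: demand Qd = 1241 - 2p, supply Qs = 6p - 1541.
Setting them equal: 1241 - 2p = 6p - 1541 → 2782 = 8p, so p = 347.75 and Q = 545.5.
ΔQ = 545.5 − 904 = -358.50.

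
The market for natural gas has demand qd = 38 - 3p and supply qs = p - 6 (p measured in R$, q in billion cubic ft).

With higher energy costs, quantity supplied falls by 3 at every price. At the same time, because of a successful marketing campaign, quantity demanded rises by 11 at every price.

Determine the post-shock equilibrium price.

14.5

Initially, 38 - 3p = p - 6, so 44 = 4p and p = 11, q = 5.
With the change applied: demand qd = 49 - 3p, supply qs = p - 9.
New equilibrium: 49 - 3p = p - 9 ⇒ 58 = 4p ⇒ p = 14.5, q = 5.5.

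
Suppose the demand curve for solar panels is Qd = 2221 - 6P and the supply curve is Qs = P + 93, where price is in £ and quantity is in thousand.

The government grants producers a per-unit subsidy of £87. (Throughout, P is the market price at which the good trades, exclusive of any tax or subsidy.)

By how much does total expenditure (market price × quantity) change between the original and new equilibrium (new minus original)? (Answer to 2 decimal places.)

+16808.76

Initially, 2221 - 6P = P + 93, so 2128 = 7P and P = 304, Q = 397.
Since sellers receive the price plus the subsidy, the effective supply curve becomes Qs = P + 180.
Clearing the new market: 2221 - 6P = P + 180, so P = 2041/7 ≈ 291.5714 and Q = 3301/7 ≈ 471.5714.
Expenditure moves from 304×397 = 120688 to 291.5714×471.5714 = 137496.7551; change = +16808.76.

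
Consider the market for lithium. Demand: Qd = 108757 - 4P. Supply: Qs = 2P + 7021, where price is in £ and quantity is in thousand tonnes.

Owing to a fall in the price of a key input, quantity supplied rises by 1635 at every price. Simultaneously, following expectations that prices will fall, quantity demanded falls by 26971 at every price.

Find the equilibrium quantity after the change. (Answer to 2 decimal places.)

33032.67

Initially, 108757 - 4P = 2P + 7021, so 101736 = 6P and P = 16956, Q = 40933.
After the shift, demand is Qd = 81786 - 4P and supply is Qs = 2P + 8656.
Clearing the new market: 81786 - 4P = 2P + 8656, so P = 36565/3 ≈ 12188.3333 and Q = 99098/3 ≈ 33032.6667.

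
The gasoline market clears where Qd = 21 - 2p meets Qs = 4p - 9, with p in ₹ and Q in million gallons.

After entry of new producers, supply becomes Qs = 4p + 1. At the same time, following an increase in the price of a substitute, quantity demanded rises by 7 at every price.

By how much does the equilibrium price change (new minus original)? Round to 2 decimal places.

-0.50

Original equilibrium: 21 - 2p = 4p - 9 gives 30 = 6p, so p = 5 and Q = 11.
The shock moves the curves to Qd = 28 - 2p and Qs = 4p + 1.
Clearing the new market: 28 - 2p = 4p + 1, so p = 4.5 and Q = 19.
Δp = 4.5 − 5 = -0.50.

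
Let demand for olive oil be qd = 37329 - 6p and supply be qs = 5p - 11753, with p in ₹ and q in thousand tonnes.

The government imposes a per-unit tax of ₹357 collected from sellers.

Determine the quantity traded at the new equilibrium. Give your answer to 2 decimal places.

Initially, 37329 - 6p = 5p - 11753, so 49082 = 11p and p = 4462, q = 10557.
Since sellers keep the price net of the tax, the effective supply curve becomes qs = 5p - 13538.
Setting them equal: 37329 - 6p = 5p - 13538 → 50867 = 11p, so p = 50867/11 ≈ 4624.2727 and q = 105417/11 ≈ 9583.3636.

9583.36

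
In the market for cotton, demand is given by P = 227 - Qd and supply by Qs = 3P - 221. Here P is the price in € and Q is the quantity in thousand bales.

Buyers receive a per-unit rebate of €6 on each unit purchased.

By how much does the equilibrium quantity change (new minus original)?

+4.5

Original equilibrium: 227 - P = 3P - 221 gives 448 = 4P, so P = 112 and Q = 115.
Since buyers' out-of-pocket price is the market price minus the rebate, the effective demand curve becomes Qd = 233 - P.
New equilibrium: 233 - P = 3P - 221 ⇒ 454 = 4P ⇒ P = 113.5, Q = 119.5.
ΔQ = 119.5 − 115 = +4.5.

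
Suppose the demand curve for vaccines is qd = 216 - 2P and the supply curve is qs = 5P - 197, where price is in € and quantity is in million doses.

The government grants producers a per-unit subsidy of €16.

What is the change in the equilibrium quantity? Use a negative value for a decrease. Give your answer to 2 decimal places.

Before the shock: 216 - 2P = 5P - 197 ⇒ 413 = 7P ⇒ P = 59, q = 98.
Since sellers receive the price plus the subsidy, the effective supply curve becomes qs = 5P - 117.
Equate the new curves: 216 - 2P = 5P - 117, giving 333 = 7P, P = 333/7 ≈ 47.5714, q = 846/7 ≈ 120.8571.
Δq = 120.8571 − 98 = +22.86.

+22.86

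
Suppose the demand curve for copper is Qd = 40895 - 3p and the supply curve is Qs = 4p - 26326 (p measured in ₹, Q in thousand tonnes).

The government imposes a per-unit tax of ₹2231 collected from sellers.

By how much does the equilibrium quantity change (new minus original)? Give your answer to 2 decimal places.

Initially, 40895 - 3p = 4p - 26326, so 67221 = 7p and p = 9603, Q = 12086.
Since sellers keep the price net of the tax, the effective supply curve becomes Qs = 4p - 35250.
New equilibrium: 40895 - 3p = 4p - 35250 ⇒ 76145 = 7p ⇒ p = 76145/7 ≈ 10877.8571, Q = 57830/7 ≈ 8261.4286.
ΔQ = 8261.4286 − 12086 = -3824.57.

-3824.57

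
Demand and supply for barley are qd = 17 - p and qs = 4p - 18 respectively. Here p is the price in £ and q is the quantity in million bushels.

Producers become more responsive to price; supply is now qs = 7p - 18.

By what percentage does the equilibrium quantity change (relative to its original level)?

Original equilibrium: 17 - p = 4p - 18 gives 35 = 5p, so p = 7 and q = 10.
With the change applied: demand qd = 17 - p, supply qs = 7p - 18.
Clearing the new market: 17 - p = 7p - 18, so p = 4.375 and q = 12.625.
%Δq = (12.625 − 10) / 10 × 100 = +26.25%.

+26.25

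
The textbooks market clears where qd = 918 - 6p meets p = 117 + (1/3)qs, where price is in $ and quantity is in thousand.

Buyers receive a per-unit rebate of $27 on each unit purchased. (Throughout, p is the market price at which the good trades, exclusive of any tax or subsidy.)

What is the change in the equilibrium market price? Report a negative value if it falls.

Initially, 918 - 6p = 3p - 351, so 1269 = 9p and p = 141, q = 72.
Since buyers' out-of-pocket price is the market price minus the rebate, the effective demand curve becomes qd = 1080 - 6p.
Equate the new curves: 1080 - 6p = 3p - 351, giving 1431 = 9p, p = 159, q = 126.
Δp = 159 − 141 = +18.

+18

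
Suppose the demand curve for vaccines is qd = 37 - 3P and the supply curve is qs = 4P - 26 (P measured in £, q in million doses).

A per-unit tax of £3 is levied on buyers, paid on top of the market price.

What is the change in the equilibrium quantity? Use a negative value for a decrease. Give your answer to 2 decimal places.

Initially, 37 - 3P = 4P - 26, so 63 = 7P and P = 9, q = 10.
Since buyers pay the price plus the tax, the effective demand curve becomes qd = 28 - 3P.
New equilibrium: 28 - 3P = 4P - 26 ⇒ 54 = 7P ⇒ P = 54/7 ≈ 7.7143, q = 34/7 ≈ 4.8571.
Δq = 4.8571 − 10 = -5.14.

-5.14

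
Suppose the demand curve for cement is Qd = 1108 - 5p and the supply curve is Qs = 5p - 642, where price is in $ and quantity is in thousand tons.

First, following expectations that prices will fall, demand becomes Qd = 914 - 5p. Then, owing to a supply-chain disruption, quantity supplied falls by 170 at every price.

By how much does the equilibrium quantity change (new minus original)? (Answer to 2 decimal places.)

Initially, 1108 - 5p = 5p - 642, so 1750 = 10p and p = 175, Q = 233.
The new curves are Qd = 914 - 5p (demand) and Qs = 5p - 812 (supply).
Clearing the new market: 914 - 5p = 5p - 812, so p = 172.6 and Q = 51.
ΔQ = 51 − 233 = -182.00.

-182.00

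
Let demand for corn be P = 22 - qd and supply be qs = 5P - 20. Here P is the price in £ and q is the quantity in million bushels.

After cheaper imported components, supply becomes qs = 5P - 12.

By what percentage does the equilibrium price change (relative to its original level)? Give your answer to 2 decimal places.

Before the shock: 22 - P = 5P - 20 ⇒ 42 = 6P ⇒ P = 7, q = 15.
With the change applied: demand qd = 22 - P, supply qs = 5P - 12.
Clearing the new market: 22 - P = 5P - 12, so P = 17/3 ≈ 5.6667 and q = 49/3 ≈ 16.3333.
%ΔP = (5.6667 − 7) / 7 × 100 = -19.05%.

-19.05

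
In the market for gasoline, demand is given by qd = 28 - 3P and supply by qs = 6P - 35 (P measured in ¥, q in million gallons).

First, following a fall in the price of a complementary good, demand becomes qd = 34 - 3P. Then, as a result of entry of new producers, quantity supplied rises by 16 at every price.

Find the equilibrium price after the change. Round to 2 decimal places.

5.89

Solve the original market: 28 - 3P = 6P - 35, hence P = 7 and q = 7.
The new curves are qd = 34 - 3P (demand) and qs = 6P - 19 (supply).
Setting them equal: 34 - 3P = 6P - 19 → 53 = 9P, so P = 53/9 ≈ 5.8889 and q = 49/3 ≈ 16.3333.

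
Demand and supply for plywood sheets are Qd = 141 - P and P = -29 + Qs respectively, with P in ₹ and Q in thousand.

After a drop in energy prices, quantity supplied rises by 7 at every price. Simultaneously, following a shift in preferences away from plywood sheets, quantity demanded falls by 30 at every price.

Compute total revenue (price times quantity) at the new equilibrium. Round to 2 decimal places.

2756.25

Solve the original market: 141 - P = P + 29, hence P = 56 and Q = 85.
The shock moves the curves to Qd = 111 - P and Qs = P + 36.
Setting them equal: 111 - P = P + 36 → 75 = 2P, so P = 37.5 and Q = 73.5.
New expenditure = 37.5 × 73.5 = 2756.25.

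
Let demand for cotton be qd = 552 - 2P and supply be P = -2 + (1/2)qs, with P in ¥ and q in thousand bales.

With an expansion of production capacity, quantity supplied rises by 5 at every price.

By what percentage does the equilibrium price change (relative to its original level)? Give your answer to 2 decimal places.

-0.91

Before the shock: 552 - 2P = 2P + 4 ⇒ 548 = 4P ⇒ P = 137, q = 278.
The shock moves the curves to qd = 552 - 2P and qs = 2P + 9.
Equate the new curves: 552 - 2P = 2P + 9, giving 543 = 4P, P = 135.75, q = 280.5.
%ΔP = (135.75 − 137) / 137 × 100 = -0.91%.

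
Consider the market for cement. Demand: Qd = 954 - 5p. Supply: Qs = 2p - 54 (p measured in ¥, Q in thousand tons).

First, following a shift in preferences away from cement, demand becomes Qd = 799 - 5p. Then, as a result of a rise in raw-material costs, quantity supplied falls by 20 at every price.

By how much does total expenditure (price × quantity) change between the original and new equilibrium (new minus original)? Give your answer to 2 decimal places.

-11817.55

Initially, 954 - 5p = 2p - 54, so 1008 = 7p and p = 144, Q = 234.
The shock moves the curves to Qd = 799 - 5p and Qs = 2p - 74.
Clearing the new market: 799 - 5p = 2p - 74, so p = 873/7 ≈ 124.7143 and Q = 1228/7 ≈ 175.4286.
Expenditure moves from 144×234 = 33696 to 124.7143×175.4286 = 21878.4490; change = -11817.55.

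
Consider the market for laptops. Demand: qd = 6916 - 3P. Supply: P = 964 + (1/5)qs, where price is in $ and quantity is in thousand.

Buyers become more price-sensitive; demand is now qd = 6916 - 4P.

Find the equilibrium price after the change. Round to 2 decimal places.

1304.00

Solve the original market: 6916 - 3P = 5P - 4820, hence P = 1467 and q = 2515.
With the change applied: demand qd = 6916 - 4P, supply qs = 5P - 4820.
Setting them equal: 6916 - 4P = 5P - 4820 → 11736 = 9P, so P = 1304 and q = 1700.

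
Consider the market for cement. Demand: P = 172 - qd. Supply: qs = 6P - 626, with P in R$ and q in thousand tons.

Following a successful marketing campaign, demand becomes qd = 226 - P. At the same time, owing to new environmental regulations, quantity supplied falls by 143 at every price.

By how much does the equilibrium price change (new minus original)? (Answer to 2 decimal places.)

Before the shock: 172 - P = 6P - 626 ⇒ 798 = 7P ⇒ P = 114, q = 58.
The new curves are qd = 226 - P (demand) and qs = 6P - 769 (supply).
Setting them equal: 226 - P = 6P - 769 → 995 = 7P, so P = 995/7 ≈ 142.1429 and q = 587/7 ≈ 83.8571.
ΔP = 142.1429 − 114 = +28.14.

+28.14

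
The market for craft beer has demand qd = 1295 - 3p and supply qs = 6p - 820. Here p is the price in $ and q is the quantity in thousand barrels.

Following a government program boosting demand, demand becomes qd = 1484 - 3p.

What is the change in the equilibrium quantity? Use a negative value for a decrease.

+126

Initially, 1295 - 3p = 6p - 820, so 2115 = 9p and p = 235, q = 590.
With the change applied: demand qd = 1484 - 3p, supply qs = 6p - 820.
New equilibrium: 1484 - 3p = 6p - 820 ⇒ 2304 = 9p ⇒ p = 256, q = 716.
Δq = 716 − 590 = +126.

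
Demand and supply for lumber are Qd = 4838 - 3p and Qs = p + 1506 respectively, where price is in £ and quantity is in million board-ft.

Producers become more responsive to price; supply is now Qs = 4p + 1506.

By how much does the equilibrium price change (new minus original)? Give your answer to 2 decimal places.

-357.00

Before the shock: 4838 - 3p = p + 1506 ⇒ 3332 = 4p ⇒ p = 833, Q = 2339.
The new curves are Qd = 4838 - 3p (demand) and Qs = 4p + 1506 (supply).
New equilibrium: 4838 - 3p = 4p + 1506 ⇒ 3332 = 7p ⇒ p = 476, Q = 3410.
Δp = 476 − 833 = -357.00.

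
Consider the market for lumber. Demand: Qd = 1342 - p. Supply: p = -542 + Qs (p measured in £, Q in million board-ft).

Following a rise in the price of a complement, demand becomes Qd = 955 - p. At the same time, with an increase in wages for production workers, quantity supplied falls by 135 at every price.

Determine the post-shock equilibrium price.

Before the shock: 1342 - p = p + 542 ⇒ 800 = 2p ⇒ p = 400, Q = 942.
The new curves are Qd = 955 - p (demand) and Qs = p + 407 (supply).
Equate the new curves: 955 - p = p + 407, giving 548 = 2p, p = 274, Q = 681.

274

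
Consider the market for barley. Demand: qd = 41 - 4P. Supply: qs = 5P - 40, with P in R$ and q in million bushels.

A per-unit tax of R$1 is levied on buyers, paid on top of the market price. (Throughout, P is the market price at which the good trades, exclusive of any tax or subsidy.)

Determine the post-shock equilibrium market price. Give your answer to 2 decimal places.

Original equilibrium: 41 - 4P = 5P - 40 gives 81 = 9P, so P = 9 and q = 5.
Since buyers pay the price plus the tax, the effective demand curve becomes qd = 37 - 4P.
Clearing the new market: 37 - 4P = 5P - 40, so P = 77/9 ≈ 8.5556 and q = 25/9 ≈ 2.7778.

8.56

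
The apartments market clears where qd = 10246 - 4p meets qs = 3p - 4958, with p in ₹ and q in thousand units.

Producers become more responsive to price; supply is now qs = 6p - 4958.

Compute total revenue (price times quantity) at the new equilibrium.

Before the shock: 10246 - 4p = 3p - 4958 ⇒ 15204 = 7p ⇒ p = 2172, q = 1558.
The shock moves the curves to qd = 10246 - 4p and qs = 6p - 4958.
New equilibrium: 10246 - 4p = 6p - 4958 ⇒ 15204 = 10p ⇒ p = 1520.4, q = 4164.4.
New expenditure = 1520.4 × 4164.4 = 6331553.76.

6331553.76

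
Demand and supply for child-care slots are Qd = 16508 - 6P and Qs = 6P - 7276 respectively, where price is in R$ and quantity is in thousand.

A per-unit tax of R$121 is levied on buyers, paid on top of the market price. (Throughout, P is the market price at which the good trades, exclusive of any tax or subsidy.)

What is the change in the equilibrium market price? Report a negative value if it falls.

-60.5

Initially, 16508 - 6P = 6P - 7276, so 23784 = 12P and P = 1982, Q = 4616.
Since buyers pay the price plus the tax, the effective demand curve becomes Qd = 15782 - 6P.
Setting them equal: 15782 - 6P = 6P - 7276 → 23058 = 12P, so P = 1921.5 and Q = 4253.
ΔP = 1921.5 − 1982 = -60.5.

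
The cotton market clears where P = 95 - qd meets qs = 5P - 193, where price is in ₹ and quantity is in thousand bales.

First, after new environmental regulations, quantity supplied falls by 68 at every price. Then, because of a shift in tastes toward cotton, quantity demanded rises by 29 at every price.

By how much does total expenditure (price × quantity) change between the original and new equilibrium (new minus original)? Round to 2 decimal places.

Solve the original market: 95 - P = 5P - 193, hence P = 48 and q = 47.
After the shift, demand is qd = 124 - P and supply is qs = 5P - 261.
Clearing the new market: 124 - P = 5P - 261, so P = 385/6 ≈ 64.1667 and q = 359/6 ≈ 59.8333.
Expenditure moves from 48×47 = 2256 to 64.1667×59.8333 = 3839.3056; change = +1583.31.

+1583.31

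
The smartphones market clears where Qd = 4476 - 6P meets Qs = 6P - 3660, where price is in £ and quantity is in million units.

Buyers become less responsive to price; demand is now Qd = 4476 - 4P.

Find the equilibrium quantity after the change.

Original equilibrium: 4476 - 6P = 6P - 3660 gives 8136 = 12P, so P = 678 and Q = 408.
After the shift, demand is Qd = 4476 - 4P and supply is Qs = 6P - 3660.
New equilibrium: 4476 - 4P = 6P - 3660 ⇒ 8136 = 10P ⇒ P = 813.6, Q = 1221.6.

1221.6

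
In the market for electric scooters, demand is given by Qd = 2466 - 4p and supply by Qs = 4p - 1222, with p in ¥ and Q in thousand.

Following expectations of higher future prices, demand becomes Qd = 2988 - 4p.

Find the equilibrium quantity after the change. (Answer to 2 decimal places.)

883.00

Original equilibrium: 2466 - 4p = 4p - 1222 gives 3688 = 8p, so p = 461 and Q = 622.
With the change applied: demand Qd = 2988 - 4p, supply Qs = 4p - 1222.
New equilibrium: 2988 - 4p = 4p - 1222 ⇒ 4210 = 8p ⇒ p = 526.25, Q = 883.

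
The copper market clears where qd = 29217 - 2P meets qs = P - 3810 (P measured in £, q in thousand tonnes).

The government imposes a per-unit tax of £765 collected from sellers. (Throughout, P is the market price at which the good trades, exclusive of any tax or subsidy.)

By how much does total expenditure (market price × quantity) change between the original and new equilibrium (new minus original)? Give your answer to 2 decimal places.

Initially, 29217 - 2P = P - 3810, so 33027 = 3P and P = 11009, q = 7199.
Since sellers keep the price net of the tax, the effective supply curve becomes qs = P - 4575.
New equilibrium: 29217 - 2P = P - 4575 ⇒ 33792 = 3P ⇒ P = 11264, q = 6689.
Expenditure moves from 11009×7199 = 79253791 to 11264×6689 = 75344896; change = -3908895.00.

-3908895.00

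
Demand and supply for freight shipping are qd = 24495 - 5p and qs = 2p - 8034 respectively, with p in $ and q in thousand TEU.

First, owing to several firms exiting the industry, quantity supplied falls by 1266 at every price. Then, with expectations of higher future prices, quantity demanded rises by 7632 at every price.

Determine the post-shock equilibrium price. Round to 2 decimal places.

Initially, 24495 - 5p = 2p - 8034, so 32529 = 7p and p = 4647, q = 1260.
The shock moves the curves to qd = 32127 - 5p and qs = 2p - 9300.
Setting them equal: 32127 - 5p = 2p - 9300 → 41427 = 7p, so p = 41427/7 ≈ 5918.1429 and q = 17754/7 ≈ 2536.2857.

5918.14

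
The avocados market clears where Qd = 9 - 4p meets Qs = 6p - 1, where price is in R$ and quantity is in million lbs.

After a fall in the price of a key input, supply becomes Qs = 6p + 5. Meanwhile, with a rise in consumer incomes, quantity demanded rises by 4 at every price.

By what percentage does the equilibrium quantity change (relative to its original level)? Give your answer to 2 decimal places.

+96.00

Before the shock: 9 - 4p = 6p - 1 ⇒ 10 = 10p ⇒ p = 1, Q = 5.
The shock moves the curves to Qd = 13 - 4p and Qs = 6p + 5.
New equilibrium: 13 - 4p = 6p + 5 ⇒ 8 = 10p ⇒ p = 0.8, Q = 9.8.
%ΔQ = (9.8 − 5) / 5 × 100 = +96.00%.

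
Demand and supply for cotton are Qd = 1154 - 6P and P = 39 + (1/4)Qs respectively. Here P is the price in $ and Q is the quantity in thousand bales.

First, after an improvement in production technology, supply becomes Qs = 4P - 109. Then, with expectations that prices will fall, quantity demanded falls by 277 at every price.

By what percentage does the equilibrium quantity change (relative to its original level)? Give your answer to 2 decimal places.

Before the shock: 1154 - 6P = 4P - 156 ⇒ 1310 = 10P ⇒ P = 131, Q = 368.
The shock moves the curves to Qd = 877 - 6P and Qs = 4P - 109.
Equate the new curves: 877 - 6P = 4P - 109, giving 986 = 10P, P = 98.6, Q = 285.4.
%ΔQ = (285.4 − 368) / 368 × 100 = -22.45%.

-22.45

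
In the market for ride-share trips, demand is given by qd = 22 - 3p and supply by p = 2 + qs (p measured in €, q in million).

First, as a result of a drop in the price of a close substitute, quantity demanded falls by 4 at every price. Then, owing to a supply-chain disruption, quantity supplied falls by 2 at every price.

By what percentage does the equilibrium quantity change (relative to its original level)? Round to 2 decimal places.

-62.50

Initially, 22 - 3p = p - 2, so 24 = 4p and p = 6, q = 4.
The new curves are qd = 18 - 3p (demand) and qs = p - 4 (supply).
Setting them equal: 18 - 3p = p - 4 → 22 = 4p, so p = 5.5 and q = 1.5.
%Δq = (1.5 − 4) / 4 × 100 = -62.50%.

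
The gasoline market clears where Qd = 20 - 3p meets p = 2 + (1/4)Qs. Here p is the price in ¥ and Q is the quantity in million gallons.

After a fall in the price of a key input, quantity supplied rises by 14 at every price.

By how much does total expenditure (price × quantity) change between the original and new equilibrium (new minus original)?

Solve the original market: 20 - 3p = 4p - 8, hence p = 4 and Q = 8.
The new curves are Qd = 20 - 3p (demand) and Qs = 4p + 6 (supply).
Setting them equal: 20 - 3p = 4p + 6 → 14 = 7p, so p = 2 and Q = 14.
Expenditure moves from 4×8 = 32 to 2×14 = 28; change = -4.

-4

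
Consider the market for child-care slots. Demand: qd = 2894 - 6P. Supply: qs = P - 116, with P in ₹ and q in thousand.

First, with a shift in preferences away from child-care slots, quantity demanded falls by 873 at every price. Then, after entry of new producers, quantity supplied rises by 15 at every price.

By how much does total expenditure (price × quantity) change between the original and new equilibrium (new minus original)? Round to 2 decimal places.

Before the shock: 2894 - 6P = P - 116 ⇒ 3010 = 7P ⇒ P = 430, q = 314.
With the change applied: demand qd = 2021 - 6P, supply qs = P - 101.
Equate the new curves: 2021 - 6P = P - 101, giving 2122 = 7P, P = 2122/7 ≈ 303.1429, q = 1415/7 ≈ 202.1429.
Expenditure moves from 430×314 = 135020 to 303.1429×202.1429 = 61278.1633; change = -73741.84.

-73741.84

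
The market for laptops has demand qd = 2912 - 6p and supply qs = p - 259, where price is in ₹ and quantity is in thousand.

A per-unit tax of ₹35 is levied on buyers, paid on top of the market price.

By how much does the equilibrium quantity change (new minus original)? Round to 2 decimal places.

Before the shock: 2912 - 6p = p - 259 ⇒ 3171 = 7p ⇒ p = 453, q = 194.
Since buyers pay the price plus the tax, the effective demand curve becomes qd = 2702 - 6p.
Clearing the new market: 2702 - 6p = p - 259, so p = 423 and q = 164.
Δq = 164 − 194 = -30.00.

-30.00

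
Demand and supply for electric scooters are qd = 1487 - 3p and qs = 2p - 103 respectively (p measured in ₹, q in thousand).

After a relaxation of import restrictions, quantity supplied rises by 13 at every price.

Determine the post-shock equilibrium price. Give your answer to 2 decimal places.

315.40

Solve the original market: 1487 - 3p = 2p - 103, hence p = 318 and q = 533.
With the change applied: demand qd = 1487 - 3p, supply qs = 2p - 90.
New equilibrium: 1487 - 3p = 2p - 90 ⇒ 1577 = 5p ⇒ p = 315.4, q = 540.8.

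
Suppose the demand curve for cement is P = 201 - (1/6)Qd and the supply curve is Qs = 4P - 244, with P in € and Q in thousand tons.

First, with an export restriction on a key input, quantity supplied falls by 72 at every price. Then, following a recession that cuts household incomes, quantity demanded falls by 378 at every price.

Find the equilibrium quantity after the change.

Before the shock: 1206 - 6P = 4P - 244 ⇒ 1450 = 10P ⇒ P = 145, Q = 336.
The shock moves the curves to Qd = 828 - 6P and Qs = 4P - 316.
Equate the new curves: 828 - 6P = 4P - 316, giving 1144 = 10P, P = 114.4, Q = 141.6.

141.6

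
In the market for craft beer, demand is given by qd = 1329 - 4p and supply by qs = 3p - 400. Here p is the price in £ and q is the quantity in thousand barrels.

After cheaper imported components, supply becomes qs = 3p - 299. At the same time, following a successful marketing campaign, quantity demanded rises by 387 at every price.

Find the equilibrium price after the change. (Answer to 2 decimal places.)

287.86

Before the shock: 1329 - 4p = 3p - 400 ⇒ 1729 = 7p ⇒ p = 247, q = 341.
With the change applied: demand qd = 1716 - 4p, supply qs = 3p - 299.
New equilibrium: 1716 - 4p = 3p - 299 ⇒ 2015 = 7p ⇒ p = 2015/7 ≈ 287.8571, q = 3952/7 ≈ 564.5714.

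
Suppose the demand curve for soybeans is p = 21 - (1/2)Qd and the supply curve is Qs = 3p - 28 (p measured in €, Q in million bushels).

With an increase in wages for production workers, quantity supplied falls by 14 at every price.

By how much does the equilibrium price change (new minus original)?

+2.8

Before the shock: 42 - 2p = 3p - 28 ⇒ 70 = 5p ⇒ p = 14, Q = 14.
The shock moves the curves to Qd = 42 - 2p and Qs = 3p - 42.
Clearing the new market: 42 - 2p = 3p - 42, so p = 16.8 and Q = 8.4.
Δp = 16.8 − 14 = +2.8.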